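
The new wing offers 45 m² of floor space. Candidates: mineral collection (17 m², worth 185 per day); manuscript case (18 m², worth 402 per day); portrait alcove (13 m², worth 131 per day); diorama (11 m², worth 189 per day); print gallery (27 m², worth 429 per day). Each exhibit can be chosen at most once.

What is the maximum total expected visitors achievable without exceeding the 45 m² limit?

831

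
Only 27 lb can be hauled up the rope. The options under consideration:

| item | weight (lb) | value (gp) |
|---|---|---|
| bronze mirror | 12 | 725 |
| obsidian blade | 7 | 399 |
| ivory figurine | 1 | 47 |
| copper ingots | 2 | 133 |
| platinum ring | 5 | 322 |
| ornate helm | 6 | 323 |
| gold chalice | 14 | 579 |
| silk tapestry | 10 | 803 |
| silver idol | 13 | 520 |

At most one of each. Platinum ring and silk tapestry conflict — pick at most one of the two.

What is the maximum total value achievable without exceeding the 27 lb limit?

1708

By value per lb: silk tapestry 80.30, copper ingots 66.50, platinum ring 64.40 lead.
Bronze mirror + ivory figurine + copper ingots + silk tapestry uses 25 of the 27 lb and totals 1708.
The closest alternative, obsidian blade + ivory figurine + copper ingots + ornate helm + silk tapestry, reaches only 1705.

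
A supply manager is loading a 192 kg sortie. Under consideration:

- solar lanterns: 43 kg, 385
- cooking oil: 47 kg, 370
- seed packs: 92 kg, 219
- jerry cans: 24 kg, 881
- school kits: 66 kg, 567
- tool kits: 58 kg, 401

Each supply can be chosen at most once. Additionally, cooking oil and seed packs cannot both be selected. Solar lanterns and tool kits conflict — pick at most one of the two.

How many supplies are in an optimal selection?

Optimal total is 2203.
For example solar lanterns + cooking oil + jerry cans + school kits achieves it, using 180 kg.
Any selection reaching 2203 contains exactly 4 supplies.

4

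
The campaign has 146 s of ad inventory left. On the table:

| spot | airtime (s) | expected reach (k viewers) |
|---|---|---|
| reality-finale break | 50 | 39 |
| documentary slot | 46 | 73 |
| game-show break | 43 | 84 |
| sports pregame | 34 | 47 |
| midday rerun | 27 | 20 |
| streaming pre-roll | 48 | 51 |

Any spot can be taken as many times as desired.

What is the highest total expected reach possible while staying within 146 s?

252

Best packing: 3×game-show break — 129 s, 252 total.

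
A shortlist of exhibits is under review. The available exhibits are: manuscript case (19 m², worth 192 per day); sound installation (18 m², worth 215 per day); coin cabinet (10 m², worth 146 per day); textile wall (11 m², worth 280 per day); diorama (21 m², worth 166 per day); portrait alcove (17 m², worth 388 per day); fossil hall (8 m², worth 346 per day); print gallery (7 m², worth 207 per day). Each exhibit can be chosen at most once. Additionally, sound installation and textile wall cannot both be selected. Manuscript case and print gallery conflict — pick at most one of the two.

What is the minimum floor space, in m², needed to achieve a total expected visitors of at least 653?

25

Need the lightest bundle worth ≥ 653.
portrait alcove + fossil hall: 734 expected visitors at 25 m².
Below 25 m² the best achievable stays under 653.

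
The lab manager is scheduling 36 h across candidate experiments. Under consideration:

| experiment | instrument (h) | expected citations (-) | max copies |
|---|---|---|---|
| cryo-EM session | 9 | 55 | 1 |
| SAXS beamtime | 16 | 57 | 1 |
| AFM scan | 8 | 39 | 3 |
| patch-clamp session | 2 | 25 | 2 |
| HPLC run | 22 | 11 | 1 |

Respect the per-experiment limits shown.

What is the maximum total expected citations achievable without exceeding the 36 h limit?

197

The ratio heuristic lands on cryo-EM session + 2×AFM scan + 2×patch-clamp session (183) but leaves 7 h idle.
Dropping patch-clamp session frees 2 h; slotting in AFM scan (8 h) lifts the total to 197 at 35 h.
That's the maximum — no swap from here does better than 197.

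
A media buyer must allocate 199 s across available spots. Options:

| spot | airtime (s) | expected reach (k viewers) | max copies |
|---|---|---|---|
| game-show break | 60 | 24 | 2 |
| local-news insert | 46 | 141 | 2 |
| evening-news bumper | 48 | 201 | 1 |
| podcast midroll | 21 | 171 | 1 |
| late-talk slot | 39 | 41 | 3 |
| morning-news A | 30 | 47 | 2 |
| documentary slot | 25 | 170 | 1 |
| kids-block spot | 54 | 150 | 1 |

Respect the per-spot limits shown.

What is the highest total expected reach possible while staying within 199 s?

833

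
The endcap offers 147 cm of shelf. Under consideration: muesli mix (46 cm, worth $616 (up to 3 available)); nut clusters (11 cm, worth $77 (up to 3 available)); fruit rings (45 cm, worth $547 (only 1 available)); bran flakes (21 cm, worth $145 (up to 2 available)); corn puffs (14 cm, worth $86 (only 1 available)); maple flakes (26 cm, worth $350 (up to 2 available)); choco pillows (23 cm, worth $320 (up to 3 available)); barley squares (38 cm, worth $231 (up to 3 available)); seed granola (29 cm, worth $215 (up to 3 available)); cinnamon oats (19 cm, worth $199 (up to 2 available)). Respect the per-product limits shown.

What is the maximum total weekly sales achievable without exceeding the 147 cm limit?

1956

Taking the top-ratio products first gives 2×maple flakes + 3×choco pillows + cinnamon oats for 1859 (140 cm).
Dropping choco pillows and cinnamon oats frees 42 cm; slotting in muesli mix (46 cm) lifts the total to 1956 at 144 cm.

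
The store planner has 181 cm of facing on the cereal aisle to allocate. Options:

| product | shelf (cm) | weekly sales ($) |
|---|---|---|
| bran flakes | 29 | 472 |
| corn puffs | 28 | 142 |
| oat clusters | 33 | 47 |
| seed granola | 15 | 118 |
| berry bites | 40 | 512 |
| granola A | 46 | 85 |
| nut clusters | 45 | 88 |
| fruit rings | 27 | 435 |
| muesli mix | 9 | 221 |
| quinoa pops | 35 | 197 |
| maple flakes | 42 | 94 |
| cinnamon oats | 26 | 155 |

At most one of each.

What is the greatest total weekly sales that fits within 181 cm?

2110

The ratio ordering already packs tightly: bran flakes + seed granola + berry bites + fruit rings + muesli mix + quinoa pops + cinnamon oats, 181 cm, 2110.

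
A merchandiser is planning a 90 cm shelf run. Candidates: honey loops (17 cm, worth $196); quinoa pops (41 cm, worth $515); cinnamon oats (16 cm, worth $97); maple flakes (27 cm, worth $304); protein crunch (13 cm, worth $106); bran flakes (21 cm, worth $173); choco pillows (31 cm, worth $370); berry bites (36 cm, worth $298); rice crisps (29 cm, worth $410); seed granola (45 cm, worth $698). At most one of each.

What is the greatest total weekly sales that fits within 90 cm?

1214

Taking protein crunch + rice crisps + seed granola: 87 cm used, 1214 in weekly sales.
Runner-up quinoa pops + seed granola tops out at 1213.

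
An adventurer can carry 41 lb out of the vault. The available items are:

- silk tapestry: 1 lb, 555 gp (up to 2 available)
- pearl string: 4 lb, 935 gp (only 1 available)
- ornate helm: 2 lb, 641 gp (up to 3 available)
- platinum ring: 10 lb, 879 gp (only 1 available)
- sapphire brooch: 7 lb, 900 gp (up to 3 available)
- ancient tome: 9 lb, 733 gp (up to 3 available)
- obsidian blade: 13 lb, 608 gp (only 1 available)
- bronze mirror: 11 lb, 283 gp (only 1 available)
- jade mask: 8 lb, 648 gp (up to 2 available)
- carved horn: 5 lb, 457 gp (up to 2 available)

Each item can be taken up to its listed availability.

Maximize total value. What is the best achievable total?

A density-first pass picks 2×silk tapestry + pearl string + 3×ornate helm + 3×sapphire brooch + carved horn — 7125 at 38 lb.
The 5 lb tied up in carved horn is better spent on jade mask — total rises to 7316 (41 lb).

7316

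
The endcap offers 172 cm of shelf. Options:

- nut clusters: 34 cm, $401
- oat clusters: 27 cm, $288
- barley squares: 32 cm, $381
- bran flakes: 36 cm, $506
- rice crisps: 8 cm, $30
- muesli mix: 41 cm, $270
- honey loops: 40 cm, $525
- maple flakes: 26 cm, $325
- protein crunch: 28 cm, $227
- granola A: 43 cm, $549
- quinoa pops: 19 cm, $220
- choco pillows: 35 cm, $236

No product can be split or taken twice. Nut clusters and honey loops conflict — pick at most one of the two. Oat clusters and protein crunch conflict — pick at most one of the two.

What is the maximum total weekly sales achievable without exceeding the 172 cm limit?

Greedy by ratio would take bran flakes + rice crisps + honey loops + maple flakes + granola A + quinoa pops: 172 cm used, total 2155.
Replace rice crisps and quinoa pops with oat clusters: the trade gains 38 net, giving 2193 at 172 cm.

2193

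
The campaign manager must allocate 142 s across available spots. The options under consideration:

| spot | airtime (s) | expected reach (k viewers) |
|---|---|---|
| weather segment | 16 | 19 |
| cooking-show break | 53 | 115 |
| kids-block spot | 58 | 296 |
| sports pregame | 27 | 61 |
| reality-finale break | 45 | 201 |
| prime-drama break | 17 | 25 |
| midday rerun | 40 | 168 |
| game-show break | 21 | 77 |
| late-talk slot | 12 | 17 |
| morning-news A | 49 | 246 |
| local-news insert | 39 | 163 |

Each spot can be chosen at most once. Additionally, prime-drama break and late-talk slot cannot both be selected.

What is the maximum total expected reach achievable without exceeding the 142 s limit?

660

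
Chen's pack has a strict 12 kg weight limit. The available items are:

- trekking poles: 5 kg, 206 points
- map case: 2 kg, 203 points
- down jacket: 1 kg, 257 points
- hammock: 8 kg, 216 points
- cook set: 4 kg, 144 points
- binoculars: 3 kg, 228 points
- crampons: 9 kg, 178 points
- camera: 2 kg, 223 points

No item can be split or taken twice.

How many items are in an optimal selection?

Best achievable utility is 1055.
One optimal bundle: map case + down jacket + cook set + binoculars + camera (12 kg).
Every optimal selection uses 5 items.

5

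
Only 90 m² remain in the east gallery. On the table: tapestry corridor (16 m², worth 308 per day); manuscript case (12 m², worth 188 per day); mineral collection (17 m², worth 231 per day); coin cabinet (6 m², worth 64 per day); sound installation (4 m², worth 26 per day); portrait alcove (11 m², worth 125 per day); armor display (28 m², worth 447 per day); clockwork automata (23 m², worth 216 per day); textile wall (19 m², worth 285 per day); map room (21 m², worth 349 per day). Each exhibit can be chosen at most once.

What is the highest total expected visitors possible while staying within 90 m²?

1453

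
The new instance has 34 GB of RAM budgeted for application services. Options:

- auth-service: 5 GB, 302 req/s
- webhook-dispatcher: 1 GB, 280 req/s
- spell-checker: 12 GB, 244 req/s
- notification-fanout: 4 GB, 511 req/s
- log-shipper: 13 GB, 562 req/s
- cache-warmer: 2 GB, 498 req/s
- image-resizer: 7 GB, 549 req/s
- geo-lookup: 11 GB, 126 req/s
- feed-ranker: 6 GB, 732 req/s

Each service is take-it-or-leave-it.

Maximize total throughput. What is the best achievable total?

3132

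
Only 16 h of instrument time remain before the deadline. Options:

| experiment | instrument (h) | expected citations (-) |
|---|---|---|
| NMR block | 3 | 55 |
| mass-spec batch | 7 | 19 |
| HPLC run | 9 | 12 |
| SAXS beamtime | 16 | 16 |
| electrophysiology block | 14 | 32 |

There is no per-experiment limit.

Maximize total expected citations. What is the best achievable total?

275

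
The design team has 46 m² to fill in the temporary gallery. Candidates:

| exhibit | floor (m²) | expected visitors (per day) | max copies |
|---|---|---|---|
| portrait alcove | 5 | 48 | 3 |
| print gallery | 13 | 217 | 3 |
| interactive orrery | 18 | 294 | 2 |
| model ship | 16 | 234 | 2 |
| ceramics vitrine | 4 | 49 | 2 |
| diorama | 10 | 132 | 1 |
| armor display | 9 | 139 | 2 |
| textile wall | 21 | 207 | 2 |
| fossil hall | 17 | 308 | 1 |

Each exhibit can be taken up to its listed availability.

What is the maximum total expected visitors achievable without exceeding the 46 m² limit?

759

Taking the top-ratio exhibits first gives 2×print gallery + fossil hall for 742 (43 m²).
Dropping print gallery frees 13 m²; slotting in model ship (16 m²) lifts the total to 759 at 46 m².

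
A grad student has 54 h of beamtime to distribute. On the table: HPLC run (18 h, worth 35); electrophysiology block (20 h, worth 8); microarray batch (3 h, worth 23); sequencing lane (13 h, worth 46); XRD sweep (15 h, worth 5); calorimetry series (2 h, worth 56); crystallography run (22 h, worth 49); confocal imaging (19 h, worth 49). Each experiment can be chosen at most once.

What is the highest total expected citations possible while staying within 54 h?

Filling by ratio: microarray batch + sequencing lane + XRD sweep + calorimetry series + confocal imaging for 179, with 2 h left unused.
Dropping microarray batch and XRD sweep frees 18 h; slotting in HPLC run (18 h) lifts the total to 186 at 52 h.
Runner-up microarray batch + sequencing lane + XRD sweep + calorimetry series + confocal imaging tops out at 179.

186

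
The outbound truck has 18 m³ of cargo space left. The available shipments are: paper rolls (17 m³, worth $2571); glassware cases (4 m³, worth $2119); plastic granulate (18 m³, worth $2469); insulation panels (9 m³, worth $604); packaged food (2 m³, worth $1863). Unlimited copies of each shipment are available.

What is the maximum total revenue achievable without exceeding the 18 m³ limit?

The ratio ordering already packs tightly: 9×packaged food, 18 m³, 16767.
Every other selection either busts 18 m³ or fails to beat 16767.

16767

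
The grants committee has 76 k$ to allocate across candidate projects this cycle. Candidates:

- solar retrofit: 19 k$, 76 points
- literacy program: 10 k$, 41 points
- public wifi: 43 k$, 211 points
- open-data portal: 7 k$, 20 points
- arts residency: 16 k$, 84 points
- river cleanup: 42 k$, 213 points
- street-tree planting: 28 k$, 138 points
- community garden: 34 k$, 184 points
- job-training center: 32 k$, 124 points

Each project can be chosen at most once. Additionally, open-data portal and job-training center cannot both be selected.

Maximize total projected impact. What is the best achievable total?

397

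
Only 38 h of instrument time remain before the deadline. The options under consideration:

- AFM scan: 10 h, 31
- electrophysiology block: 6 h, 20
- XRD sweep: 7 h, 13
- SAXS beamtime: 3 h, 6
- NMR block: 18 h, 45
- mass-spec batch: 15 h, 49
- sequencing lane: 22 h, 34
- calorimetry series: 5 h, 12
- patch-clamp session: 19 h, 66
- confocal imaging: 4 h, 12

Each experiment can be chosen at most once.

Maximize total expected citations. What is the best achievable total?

Taking the top-ratio experiments first gives AFM scan + electrophysiology block + SAXS beamtime + patch-clamp session for 123 (38 h).
Reworking the packing: mass-spec batch + patch-clamp session + confocal imaging uses 38 h and improves the total to 127.

127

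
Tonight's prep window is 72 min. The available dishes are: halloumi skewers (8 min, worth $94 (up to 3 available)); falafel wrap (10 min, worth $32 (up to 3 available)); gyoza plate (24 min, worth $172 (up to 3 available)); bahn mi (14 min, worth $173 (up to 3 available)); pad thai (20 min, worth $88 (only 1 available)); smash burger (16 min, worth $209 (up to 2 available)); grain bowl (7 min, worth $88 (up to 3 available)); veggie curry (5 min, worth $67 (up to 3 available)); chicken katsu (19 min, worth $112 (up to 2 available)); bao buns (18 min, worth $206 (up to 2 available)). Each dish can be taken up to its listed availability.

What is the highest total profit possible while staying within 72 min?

Taking the top-ratio dishes first gives 2×smash burger + 3×grain bowl + 3×veggie curry for 883 (68 min).
The 10 min tied up in 2×veggie curry is better spent on bahn mi — total rises to 922 (72 min).
No other feasible combination exceeds 922.

922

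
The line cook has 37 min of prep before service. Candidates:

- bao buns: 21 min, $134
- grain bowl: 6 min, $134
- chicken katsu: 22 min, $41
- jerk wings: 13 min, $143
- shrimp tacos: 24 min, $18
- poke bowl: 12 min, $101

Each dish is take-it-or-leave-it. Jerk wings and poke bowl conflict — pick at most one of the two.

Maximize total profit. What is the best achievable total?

277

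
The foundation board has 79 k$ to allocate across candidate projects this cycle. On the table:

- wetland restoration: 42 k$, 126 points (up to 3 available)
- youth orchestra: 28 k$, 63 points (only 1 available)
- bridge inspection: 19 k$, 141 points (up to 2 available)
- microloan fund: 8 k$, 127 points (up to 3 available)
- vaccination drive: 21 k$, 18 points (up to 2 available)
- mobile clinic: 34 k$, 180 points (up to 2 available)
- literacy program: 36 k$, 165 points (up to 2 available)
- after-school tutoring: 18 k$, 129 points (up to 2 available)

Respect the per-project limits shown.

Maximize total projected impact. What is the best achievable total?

Greedy by ratio would take 2×bridge inspection + 3×microloan fund: 62 k$ used, total 663.
The 19 k$ tied up in bridge inspection is better spent on 2×after-school tutoring — total rises to 780 (79 k$).

780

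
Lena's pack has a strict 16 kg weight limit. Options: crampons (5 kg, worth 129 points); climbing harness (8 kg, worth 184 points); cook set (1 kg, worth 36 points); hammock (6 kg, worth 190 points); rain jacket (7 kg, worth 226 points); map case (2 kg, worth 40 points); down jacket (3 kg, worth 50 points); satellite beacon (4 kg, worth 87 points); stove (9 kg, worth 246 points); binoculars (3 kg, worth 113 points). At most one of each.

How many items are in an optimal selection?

The maximum utility within 16 kg is 529.
One optimal bundle: hammock + rain jacket + binoculars (16 kg).
Any selection reaching 529 contains exactly 3 items.

3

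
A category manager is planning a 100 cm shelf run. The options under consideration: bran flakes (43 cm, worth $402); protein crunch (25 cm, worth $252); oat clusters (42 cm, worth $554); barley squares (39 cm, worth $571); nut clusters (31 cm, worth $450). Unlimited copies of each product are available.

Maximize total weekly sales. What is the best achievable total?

Taking the top-ratio products first gives 2×barley squares for 1142 (78 cm).
Dropping 2×barley squares frees 78 cm; slotting in 3×nut clusters (93 cm) lifts the total to 1350 at 93 cm.

1350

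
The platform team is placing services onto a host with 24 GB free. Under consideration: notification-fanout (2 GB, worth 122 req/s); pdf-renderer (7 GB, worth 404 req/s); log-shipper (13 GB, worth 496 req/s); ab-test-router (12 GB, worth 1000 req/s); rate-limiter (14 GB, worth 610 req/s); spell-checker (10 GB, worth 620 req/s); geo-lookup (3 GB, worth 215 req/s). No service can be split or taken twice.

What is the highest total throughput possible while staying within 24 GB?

By throughput per GB: ab-test-router 83.33, geo-lookup 71.67, spell-checker 62.00, notification-fanout 61.00 lead.
Greedy by ratio would take notification-fanout + pdf-renderer + ab-test-router + geo-lookup: 24 GB used, total 1741.
The 10 GB tied up in pdf-renderer and geo-lookup is better spent on spell-checker — total rises to 1742 (24 GB).

1742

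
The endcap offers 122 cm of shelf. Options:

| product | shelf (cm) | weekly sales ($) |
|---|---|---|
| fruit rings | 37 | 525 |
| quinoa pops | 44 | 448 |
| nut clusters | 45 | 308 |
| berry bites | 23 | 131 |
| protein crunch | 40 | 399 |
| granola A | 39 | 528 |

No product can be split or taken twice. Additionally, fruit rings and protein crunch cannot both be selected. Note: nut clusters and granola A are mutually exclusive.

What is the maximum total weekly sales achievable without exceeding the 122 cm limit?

The ratio ordering already packs tightly: fruit rings + quinoa pops + granola A, 120 cm, 1501.
Runner-up fruit rings + berry bites + granola A tops out at 1184.

1501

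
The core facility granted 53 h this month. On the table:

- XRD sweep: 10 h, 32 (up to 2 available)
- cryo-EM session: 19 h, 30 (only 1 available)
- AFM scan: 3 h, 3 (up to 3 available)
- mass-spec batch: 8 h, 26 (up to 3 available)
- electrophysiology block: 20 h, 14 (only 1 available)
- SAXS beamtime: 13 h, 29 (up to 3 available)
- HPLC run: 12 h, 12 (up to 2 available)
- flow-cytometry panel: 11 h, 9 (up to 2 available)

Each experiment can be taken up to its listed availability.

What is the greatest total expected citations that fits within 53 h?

2×XRD sweep + 3×AFM scan + 3×mass-spec batch uses 53 of the 53 h and totals 151.
Every other selection either busts 53 h or exceeds an availability limit or fails to beat 151.

151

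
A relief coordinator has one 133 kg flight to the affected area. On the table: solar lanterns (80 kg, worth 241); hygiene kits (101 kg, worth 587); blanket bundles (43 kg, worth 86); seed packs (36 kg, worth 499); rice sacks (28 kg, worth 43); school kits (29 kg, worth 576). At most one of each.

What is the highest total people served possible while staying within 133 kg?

1163

By people served per kg: school kits 19.86, seed packs 13.86, hygiene kits 5.81 lead.
Filling by ratio: blanket bundles + seed packs + school kits for 1161, with 25 kg left unused.
The 79 kg tied up in blanket bundles and seed packs is better spent on hygiene kits — total rises to 1163 (130 kg).
Every other selection either busts 133 kg or fails to beat 1163.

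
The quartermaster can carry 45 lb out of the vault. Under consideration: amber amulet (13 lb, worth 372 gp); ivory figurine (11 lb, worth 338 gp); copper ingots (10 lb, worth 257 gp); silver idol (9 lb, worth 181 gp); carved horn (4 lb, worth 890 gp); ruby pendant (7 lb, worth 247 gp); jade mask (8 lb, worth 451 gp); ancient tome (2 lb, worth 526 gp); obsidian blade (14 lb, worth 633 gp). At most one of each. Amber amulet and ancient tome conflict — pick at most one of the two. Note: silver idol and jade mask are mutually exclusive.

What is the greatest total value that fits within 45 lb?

3004

Copper ingots + carved horn + ruby pendant + jade mask + ancient tome + obsidian blade uses 45 of the 45 lb and totals 3004.
No other feasible combination exceeds 3004.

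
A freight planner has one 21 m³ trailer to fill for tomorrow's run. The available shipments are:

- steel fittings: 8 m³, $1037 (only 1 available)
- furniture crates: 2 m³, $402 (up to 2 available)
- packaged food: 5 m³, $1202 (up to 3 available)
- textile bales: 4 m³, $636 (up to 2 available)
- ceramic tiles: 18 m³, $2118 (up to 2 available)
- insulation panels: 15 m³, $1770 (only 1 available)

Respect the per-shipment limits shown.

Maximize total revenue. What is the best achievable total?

4644

Filling by ratio: 2×furniture crates + 3×packaged food for 4410, with 2 m³ left unused.
Replace furniture crates with textile bales: the trade gains 234 net, giving 4644 at 21 m³.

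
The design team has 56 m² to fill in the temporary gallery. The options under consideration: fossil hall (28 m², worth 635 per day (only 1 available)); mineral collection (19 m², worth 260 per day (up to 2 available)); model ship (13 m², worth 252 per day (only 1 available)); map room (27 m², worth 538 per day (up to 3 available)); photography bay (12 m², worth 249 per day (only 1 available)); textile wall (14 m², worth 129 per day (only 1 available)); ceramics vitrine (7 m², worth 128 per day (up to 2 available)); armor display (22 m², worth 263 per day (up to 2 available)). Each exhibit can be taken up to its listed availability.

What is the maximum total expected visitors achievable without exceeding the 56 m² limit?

The ratio heuristic lands on fossil hall + model ship + photography bay (1136) but leaves 3 m² idle.
The 25 m² tied up in model ship and photography bay is better spent on map room — total rises to 1173 (55 m²).

1173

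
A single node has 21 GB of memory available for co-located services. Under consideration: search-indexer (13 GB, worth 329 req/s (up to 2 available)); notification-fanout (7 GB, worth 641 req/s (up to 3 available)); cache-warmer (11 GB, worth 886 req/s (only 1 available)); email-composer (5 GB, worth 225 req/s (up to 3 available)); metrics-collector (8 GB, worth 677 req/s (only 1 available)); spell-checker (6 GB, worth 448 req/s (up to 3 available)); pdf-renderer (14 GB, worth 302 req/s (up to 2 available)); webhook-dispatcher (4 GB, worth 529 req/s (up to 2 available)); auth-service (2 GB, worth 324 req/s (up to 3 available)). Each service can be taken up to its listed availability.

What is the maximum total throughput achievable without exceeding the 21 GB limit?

2671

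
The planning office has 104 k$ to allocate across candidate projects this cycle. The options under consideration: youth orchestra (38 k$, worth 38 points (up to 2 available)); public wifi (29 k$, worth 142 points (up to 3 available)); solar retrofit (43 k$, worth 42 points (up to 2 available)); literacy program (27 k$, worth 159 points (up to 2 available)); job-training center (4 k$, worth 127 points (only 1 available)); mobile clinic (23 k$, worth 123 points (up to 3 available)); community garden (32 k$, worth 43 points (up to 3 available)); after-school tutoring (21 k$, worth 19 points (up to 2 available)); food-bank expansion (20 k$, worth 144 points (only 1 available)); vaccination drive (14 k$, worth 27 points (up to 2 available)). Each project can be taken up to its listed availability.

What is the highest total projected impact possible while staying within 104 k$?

712

The ratio ordering already packs tightly: 2×literacy program + job-training center + mobile clinic + food-bank expansion, 101 k$, 712.
No other feasible combination exceeds 712.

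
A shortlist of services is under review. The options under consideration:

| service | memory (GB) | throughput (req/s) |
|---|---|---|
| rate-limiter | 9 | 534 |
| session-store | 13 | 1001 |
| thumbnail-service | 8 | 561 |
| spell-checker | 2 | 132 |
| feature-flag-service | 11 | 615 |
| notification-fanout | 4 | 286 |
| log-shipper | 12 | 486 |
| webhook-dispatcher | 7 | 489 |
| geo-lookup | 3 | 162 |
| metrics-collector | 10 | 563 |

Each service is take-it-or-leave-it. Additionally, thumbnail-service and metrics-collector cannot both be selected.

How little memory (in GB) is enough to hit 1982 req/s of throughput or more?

Minimise GB subject to total throughput ≥ 1982.
session-store + thumbnail-service + webhook-dispatcher reaches 2051 using 28 GB.
Below 28 GB the best achievable stays under 1982.

28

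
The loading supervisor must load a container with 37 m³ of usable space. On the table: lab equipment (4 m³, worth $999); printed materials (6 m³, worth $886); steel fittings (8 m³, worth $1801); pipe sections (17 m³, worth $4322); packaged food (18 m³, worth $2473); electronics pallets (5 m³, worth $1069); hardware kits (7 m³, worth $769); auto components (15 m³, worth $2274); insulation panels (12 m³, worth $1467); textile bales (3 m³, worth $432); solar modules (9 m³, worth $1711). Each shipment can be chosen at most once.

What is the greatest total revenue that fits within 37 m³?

8623

By revenue per m³: pipe sections 254.24, lab equipment 249.75, steel fittings 225.12, electronics pallets 213.80 lead.
Taking lab equipment + steel fittings + pipe sections + electronics pallets + textile bales: 37 m³ used, 8623 in revenue.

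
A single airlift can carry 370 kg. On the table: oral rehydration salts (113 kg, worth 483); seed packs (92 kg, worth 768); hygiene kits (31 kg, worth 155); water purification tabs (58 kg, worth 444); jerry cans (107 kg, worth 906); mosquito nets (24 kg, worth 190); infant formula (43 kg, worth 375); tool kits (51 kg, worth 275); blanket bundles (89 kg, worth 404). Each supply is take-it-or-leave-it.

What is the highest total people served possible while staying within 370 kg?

2838

The ratio ordering already packs tightly: seed packs + hygiene kits + water purification tabs + jerry cans + mosquito nets + infant formula, 355 kg, 2838.
Runner-up seed packs + water purification tabs + jerry cans + infant formula + tool kits tops out at 2768.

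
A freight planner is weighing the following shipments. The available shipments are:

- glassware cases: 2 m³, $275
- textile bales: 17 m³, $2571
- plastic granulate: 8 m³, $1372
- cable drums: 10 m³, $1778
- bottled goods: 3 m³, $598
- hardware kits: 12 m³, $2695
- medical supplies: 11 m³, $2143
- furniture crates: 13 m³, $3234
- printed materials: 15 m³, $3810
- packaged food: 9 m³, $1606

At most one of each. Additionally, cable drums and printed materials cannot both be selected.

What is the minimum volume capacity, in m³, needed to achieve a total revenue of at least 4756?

22

Minimise m³ subject to total revenue ≥ 4756.
furniture crates + packaged food reaches 4840 using 22 m³.
Below 22 m³ the best achievable stays under 4756.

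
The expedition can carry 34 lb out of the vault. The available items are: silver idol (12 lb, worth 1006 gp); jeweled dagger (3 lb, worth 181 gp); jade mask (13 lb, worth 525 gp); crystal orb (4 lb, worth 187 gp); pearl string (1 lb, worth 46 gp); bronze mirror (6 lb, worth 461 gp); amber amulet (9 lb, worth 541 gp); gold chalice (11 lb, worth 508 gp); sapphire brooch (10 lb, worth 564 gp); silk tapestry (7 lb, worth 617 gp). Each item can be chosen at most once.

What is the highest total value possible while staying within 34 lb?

2625

A density-first pass picks silver idol + jeweled dagger + crystal orb + pearl string + bronze mirror + silk tapestry — 2498 at 33 lb.
Replace jeweled dagger and crystal orb and pearl string with amber amulet: the trade gains 127 net, giving 2625 at 34 lb.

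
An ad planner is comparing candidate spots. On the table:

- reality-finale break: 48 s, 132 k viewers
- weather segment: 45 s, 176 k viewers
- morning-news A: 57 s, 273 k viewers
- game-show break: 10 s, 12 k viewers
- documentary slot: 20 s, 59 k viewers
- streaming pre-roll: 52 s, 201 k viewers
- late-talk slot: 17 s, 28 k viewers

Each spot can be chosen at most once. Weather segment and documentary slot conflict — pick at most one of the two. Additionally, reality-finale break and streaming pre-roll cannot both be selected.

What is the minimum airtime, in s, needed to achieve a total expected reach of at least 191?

Look for the lowest-airtime combination reaching 191.
Taking streaming pre-roll gives 201 (≥ 191) for 52 s.
Below 52 s the best achievable stays under 191.

52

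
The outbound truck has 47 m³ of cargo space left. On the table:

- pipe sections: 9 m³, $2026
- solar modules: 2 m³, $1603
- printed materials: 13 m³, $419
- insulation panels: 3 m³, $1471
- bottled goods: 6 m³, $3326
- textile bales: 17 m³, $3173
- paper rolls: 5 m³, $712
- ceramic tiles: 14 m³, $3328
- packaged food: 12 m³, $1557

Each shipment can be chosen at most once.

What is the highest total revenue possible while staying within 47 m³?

13613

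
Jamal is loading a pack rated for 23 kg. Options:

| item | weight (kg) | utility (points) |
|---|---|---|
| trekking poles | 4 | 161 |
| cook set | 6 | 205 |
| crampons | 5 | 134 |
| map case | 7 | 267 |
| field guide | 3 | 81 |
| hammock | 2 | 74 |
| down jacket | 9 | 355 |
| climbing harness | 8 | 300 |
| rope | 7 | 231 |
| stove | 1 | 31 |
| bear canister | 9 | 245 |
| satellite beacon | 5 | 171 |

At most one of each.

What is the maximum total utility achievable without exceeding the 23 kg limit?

890

Ranking by ratio (utility/kg): trekking poles 40.25, down jacket 39.44, map case 38.14, climbing harness 37.50.
Greedy by ratio would take trekking poles + map case + hammock + down jacket + stove: 23 kg used, total 888.
Replace map case and stove with climbing harness: the trade gains 2 net, giving 890 at 23 kg.
That's the maximum — no swap from here does better than 890.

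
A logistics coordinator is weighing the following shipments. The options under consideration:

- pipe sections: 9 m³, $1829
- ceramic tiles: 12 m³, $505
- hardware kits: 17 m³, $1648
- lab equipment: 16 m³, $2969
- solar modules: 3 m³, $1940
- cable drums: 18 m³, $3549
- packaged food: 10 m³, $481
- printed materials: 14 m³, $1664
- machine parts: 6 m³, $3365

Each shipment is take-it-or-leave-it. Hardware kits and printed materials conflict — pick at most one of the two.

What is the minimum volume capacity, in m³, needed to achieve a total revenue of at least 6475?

18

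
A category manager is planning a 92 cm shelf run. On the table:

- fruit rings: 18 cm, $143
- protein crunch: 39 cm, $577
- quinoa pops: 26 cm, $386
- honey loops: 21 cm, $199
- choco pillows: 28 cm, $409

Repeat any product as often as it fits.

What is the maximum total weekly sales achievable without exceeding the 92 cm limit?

1349

The ratio heuristic lands on 3×quinoa pops (1158) but leaves 14 cm idle.
Replace quinoa pops with protein crunch: the trade gains 191 net, giving 1349 at 91 cm.
That's the maximum — no swap from here does better than 1349.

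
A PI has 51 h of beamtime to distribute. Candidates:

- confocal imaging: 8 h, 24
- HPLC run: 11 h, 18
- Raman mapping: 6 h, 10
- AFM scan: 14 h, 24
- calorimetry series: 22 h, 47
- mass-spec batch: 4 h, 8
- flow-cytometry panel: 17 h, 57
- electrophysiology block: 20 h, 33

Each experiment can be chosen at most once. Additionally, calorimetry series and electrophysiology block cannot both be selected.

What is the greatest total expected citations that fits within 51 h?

136

The ratio ordering already packs tightly: confocal imaging + calorimetry series + mass-spec batch + flow-cytometry panel, 51 h, 136.
Runner-up confocal imaging + calorimetry series + flow-cytometry panel tops out at 128.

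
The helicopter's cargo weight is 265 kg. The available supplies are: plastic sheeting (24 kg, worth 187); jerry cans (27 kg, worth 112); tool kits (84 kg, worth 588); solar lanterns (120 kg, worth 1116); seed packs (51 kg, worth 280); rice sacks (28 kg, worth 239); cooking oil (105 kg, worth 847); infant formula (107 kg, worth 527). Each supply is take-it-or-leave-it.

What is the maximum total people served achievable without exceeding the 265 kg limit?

2202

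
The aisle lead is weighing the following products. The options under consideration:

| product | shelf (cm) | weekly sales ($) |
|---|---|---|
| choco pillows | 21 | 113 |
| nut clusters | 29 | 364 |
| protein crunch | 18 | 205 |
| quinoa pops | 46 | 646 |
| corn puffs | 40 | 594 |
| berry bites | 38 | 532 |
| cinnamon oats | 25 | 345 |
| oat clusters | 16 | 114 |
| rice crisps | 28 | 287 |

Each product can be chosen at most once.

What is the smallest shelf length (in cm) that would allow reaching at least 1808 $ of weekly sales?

132

Need the lightest bundle worth ≥ 1808.
nut clusters + corn puffs + berry bites + cinnamon oats reaches 1835 using 132 cm.
Any bundle with less than 132 cm falls short of 1808.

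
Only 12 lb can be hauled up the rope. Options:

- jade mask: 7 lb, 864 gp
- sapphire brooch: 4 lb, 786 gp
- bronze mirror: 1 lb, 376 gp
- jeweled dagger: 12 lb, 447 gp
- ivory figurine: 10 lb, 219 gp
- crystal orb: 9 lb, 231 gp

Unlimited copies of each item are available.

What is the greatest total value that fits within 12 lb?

4512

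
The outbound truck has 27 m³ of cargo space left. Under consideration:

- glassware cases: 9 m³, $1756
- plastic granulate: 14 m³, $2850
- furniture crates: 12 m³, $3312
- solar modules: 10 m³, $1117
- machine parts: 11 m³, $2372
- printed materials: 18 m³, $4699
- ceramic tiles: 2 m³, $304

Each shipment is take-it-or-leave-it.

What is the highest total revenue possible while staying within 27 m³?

6455

Greedy by ratio would take furniture crates + machine parts + ceramic tiles: 25 m³ used, total 5988.
Reworking the packing: glassware cases + printed materials uses 27 m³ and improves the total to 6455.
Every other selection either busts 27 m³ or fails to beat 6455.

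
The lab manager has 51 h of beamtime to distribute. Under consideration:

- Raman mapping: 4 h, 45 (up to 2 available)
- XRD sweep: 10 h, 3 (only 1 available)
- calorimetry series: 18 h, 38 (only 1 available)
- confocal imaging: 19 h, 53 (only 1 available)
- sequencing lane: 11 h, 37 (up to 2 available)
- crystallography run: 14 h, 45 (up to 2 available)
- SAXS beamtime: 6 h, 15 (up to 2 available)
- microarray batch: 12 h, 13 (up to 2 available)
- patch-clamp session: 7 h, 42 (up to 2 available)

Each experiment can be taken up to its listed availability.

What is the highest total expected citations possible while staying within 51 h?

Filling by ratio: 2×Raman mapping + 2×sequencing lane + SAXS beamtime + 2×patch-clamp session for 263, with 1 h left unused.
Dropping 2×sequencing lane and SAXS beamtime frees 28 h; slotting in 2×crystallography run (28 h) lifts the total to 264 at 50 h.
No other feasible combination exceeds 264.

264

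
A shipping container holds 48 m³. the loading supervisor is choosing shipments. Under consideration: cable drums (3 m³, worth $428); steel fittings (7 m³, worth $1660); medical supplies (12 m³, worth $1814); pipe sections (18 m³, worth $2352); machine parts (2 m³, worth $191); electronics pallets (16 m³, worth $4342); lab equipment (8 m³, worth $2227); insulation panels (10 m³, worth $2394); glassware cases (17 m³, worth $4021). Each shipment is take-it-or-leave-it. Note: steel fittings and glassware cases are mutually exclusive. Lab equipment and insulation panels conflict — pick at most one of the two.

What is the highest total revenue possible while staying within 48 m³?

Cable drums + machine parts + electronics pallets + insulation panels + glassware cases uses 48 of the 48 m³ and totals 11376.
Next best is cable drums + machine parts + electronics pallets + lab equipment + glassware cases at 11209 (46 m³) — short by 167.

11376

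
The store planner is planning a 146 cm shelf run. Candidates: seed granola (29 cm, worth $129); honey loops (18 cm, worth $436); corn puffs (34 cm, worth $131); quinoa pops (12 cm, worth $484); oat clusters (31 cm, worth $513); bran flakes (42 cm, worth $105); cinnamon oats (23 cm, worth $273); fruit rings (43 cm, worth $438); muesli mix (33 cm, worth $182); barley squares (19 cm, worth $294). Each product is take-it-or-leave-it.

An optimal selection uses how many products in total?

6

Optimal total is 2438.
One optimal bundle: honey loops + quinoa pops + oat clusters + cinnamon oats + fruit rings + barley squares (146 cm).
All optima have 6 products.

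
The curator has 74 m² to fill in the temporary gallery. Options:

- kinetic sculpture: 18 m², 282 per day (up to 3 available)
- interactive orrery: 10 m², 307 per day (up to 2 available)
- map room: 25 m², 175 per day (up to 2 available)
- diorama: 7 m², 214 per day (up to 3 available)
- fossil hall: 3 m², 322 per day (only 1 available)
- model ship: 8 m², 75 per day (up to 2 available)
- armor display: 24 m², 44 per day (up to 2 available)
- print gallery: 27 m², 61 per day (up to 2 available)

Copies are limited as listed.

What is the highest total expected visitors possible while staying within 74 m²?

Best packing: kinetic sculpture + 2×interactive orrery + 3×diorama + fossil hall + model ship — 70 m², 1935 total.

1935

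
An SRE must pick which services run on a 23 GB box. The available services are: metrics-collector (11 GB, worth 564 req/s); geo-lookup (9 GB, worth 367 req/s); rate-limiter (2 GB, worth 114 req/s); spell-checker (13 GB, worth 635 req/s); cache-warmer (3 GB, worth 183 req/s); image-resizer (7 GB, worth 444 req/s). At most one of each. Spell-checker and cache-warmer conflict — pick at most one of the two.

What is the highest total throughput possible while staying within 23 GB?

1305

Best packing: metrics-collector + rate-limiter + cache-warmer + image-resizer — 23 GB, 1305 total.
That's the maximum — no feasible swap from here does better than 1305.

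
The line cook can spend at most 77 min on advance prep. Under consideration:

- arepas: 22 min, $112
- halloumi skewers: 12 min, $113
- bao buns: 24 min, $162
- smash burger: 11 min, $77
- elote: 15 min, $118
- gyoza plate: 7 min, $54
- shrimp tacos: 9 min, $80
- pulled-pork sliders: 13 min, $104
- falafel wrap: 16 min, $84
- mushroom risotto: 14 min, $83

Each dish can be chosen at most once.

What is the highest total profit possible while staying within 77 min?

590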